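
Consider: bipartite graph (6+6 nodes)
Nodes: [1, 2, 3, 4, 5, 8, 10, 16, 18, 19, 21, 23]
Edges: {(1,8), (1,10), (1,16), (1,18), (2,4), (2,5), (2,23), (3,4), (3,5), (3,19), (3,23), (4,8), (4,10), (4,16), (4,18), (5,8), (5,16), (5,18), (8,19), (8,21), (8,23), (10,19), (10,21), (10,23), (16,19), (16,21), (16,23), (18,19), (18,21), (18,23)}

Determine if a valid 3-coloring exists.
Yes, G is 3-colorable

A valid 3-coloring: color 1: [2, 3, 8, 10, 16, 18]; color 2: [1, 4, 5, 19, 21, 23].
(χ(G) = 2 ≤ 3.)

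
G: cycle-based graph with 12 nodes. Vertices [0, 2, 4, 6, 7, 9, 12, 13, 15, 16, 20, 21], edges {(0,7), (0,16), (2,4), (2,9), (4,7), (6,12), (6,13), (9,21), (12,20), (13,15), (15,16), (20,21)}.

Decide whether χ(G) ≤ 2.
A valid 2-coloring: color 1: [0, 4, 6, 9, 15, 20]; color 2: [2, 7, 12, 13, 16, 21].
(χ(G) = 2 ≤ 2.)

Yes, G is 2-colorable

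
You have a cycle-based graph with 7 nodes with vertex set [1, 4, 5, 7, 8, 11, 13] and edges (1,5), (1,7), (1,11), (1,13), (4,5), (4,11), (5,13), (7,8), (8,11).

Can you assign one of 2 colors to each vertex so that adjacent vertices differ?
No, G is not 2-colorable

The clique on vertices [1, 5, 13] has size 3 > 2, so it alone needs 3 colors.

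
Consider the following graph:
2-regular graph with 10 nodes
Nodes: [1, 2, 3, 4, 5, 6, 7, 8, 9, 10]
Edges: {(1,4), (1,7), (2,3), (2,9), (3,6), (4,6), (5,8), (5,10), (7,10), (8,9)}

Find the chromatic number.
Clique number ω(G) = 2 (lower bound: χ ≥ ω).
The graph is bipartite (no odd cycle), so 2 colors suffice: χ(G) = 2.
A valid 2-coloring: color 1: [3, 4, 5, 7, 9]; color 2: [1, 2, 6, 8, 10].

χ(G) = 2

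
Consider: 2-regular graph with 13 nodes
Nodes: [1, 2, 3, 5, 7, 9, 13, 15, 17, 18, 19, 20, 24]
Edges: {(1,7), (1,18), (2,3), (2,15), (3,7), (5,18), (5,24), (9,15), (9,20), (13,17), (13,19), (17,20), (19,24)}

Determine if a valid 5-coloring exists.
A valid 5-coloring: color 1: [1, 3, 13, 15, 20, 24]; color 2: [2, 5, 7, 9, 17, 19]; color 3: [18].
(χ(G) = 3 ≤ 5.)

Yes, G is 5-colorable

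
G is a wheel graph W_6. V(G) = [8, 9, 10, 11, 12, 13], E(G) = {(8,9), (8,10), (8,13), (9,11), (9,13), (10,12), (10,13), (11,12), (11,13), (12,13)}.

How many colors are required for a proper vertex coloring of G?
Clique number ω(G) = 3 (lower bound: χ ≥ ω).
Odd cycle [10, 12, 11, 9, 8] needs 3 colors (χ ≥ 3).
Vertex 13 is adjacent to every vertex of [8, 9, 10, 11, 12], which already need 3 colors among themselves, so 13 needs a new color (χ ≥ 4).
The coloring below uses 4 colors, so χ(G) = 4.
A valid 4-coloring: color 1: [13]; color 2: [9, 10]; color 3: [8, 12]; color 4: [11].

χ(G) = 4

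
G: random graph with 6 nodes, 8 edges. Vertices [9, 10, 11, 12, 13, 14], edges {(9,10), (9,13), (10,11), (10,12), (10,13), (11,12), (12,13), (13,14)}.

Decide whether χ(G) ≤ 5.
Yes, G is 5-colorable

A valid 5-coloring: color 1: [11, 13]; color 2: [10, 14]; color 3: [9, 12].
(χ(G) = 3 ≤ 5.)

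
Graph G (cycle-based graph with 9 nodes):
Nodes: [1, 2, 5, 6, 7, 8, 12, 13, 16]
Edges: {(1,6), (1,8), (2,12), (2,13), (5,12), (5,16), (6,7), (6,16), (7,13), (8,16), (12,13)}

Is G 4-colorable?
Yes, G is 4-colorable

A valid 4-coloring: color 1: [5, 6, 8, 13]; color 2: [1, 7, 12, 16]; color 3: [2].
(χ(G) = 3 ≤ 4.)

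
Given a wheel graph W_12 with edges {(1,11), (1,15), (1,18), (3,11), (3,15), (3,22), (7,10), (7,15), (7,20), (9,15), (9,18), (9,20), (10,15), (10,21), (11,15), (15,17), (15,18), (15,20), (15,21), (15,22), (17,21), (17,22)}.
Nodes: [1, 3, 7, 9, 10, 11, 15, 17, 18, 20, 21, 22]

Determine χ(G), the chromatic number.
Clique number ω(G) = 3 (lower bound: χ ≥ ω).
Odd cycle [21, 17, 22, 3, 11, 1, 18, 9, 20, 7, 10] needs 3 colors (χ ≥ 3).
Vertex 15 is adjacent to every vertex of [1, 3, 7, 9, 10, 11, 17, 18, 20, 21, 22], which already need 3 colors among themselves, so 15 needs a new color (χ ≥ 4).
The coloring below uses 4 colors, so χ(G) = 4.
A valid 4-coloring: color 1: [15]; color 2: [7, 11, 18, 21, 22]; color 3: [1, 3, 9, 10, 17]; color 4: [20].

χ(G) = 4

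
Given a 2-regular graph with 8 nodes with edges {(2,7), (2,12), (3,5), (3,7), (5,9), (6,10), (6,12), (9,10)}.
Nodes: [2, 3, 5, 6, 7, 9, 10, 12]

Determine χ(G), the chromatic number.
Clique number ω(G) = 2 (lower bound: χ ≥ ω).
The graph is bipartite (no odd cycle), so 2 colors suffice: χ(G) = 2.
A valid 2-coloring: color 1: [5, 7, 10, 12]; color 2: [2, 3, 6, 9].

χ(G) = 2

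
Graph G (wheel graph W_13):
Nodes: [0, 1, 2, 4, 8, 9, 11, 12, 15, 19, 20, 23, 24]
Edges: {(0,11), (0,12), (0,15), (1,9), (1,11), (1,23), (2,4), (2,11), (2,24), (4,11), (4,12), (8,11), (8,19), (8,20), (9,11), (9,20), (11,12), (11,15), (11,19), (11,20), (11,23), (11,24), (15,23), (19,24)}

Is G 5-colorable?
A valid 5-coloring: color 1: [11]; color 2: [1, 2, 12, 15, 19, 20]; color 3: [0, 4, 8, 9, 23, 24].
(χ(G) = 3 ≤ 5.)

Yes, G is 5-colorable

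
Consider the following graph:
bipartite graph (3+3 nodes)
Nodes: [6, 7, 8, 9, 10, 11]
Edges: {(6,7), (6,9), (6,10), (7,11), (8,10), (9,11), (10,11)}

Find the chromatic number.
Clique number ω(G) = 2 (lower bound: χ ≥ ω).
The graph is bipartite (no odd cycle), so 2 colors suffice: χ(G) = 2.
A valid 2-coloring: color 1: [7, 9, 10]; color 2: [6, 8, 11].

χ(G) = 2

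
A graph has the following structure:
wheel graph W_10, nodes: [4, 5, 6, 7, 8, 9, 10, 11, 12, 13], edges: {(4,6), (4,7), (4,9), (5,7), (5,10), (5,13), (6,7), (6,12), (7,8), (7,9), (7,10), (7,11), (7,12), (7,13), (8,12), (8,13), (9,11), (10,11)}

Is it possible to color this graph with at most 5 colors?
Yes, G is 5-colorable

A valid 5-coloring: color 1: [7]; color 2: [6, 9, 10, 13]; color 3: [4, 5, 8, 11]; color 4: [12].
(χ(G) = 4 ≤ 5.)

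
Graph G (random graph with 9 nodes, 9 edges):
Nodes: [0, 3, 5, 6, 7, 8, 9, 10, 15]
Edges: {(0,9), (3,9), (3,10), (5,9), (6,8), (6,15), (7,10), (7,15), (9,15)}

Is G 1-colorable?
No, G is not 1-colorable

Edge (6,8) forces its endpoints to differ, so 1 color is not enough.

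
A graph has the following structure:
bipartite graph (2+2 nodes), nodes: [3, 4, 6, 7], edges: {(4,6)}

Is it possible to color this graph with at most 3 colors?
A valid 3-coloring: color 1: [3, 6, 7]; color 2: [4].
(χ(G) = 2 ≤ 3.)

Yes, G is 3-colorable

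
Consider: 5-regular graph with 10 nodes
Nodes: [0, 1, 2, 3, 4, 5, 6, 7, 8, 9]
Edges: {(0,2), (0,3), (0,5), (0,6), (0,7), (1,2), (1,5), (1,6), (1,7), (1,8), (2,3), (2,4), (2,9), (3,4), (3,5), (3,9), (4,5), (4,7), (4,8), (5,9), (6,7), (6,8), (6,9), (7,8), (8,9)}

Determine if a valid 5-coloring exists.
A valid 5-coloring: color 1: [0, 1, 4, 9]; color 2: [3, 7]; color 3: [2, 5, 8]; color 4: [6].
(χ(G) = 4 ≤ 5.)

Yes, G is 5-colorable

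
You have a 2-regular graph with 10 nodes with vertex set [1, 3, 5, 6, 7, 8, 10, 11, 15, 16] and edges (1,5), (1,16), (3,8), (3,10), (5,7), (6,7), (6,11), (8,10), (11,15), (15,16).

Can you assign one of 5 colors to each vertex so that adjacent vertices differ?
A valid 5-coloring: color 1: [3, 7, 11, 16]; color 2: [1, 6, 8, 15]; color 3: [5, 10].
(χ(G) = 3 ≤ 5.)

Yes, G is 5-colorable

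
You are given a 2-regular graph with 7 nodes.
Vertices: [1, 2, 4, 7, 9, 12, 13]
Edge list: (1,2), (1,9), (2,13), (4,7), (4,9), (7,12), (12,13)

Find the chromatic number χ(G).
Clique number ω(G) = 2 (lower bound: χ ≥ ω).
Odd cycle [2, 13, 12, 7, 4, 9, 1] needs 3 colors (χ ≥ 3).
The coloring below uses 3 colors, so χ(G) = 3.
A valid 3-coloring: color 1: [7, 9, 13]; color 2: [1, 4, 12]; color 3: [2].

χ(G) = 3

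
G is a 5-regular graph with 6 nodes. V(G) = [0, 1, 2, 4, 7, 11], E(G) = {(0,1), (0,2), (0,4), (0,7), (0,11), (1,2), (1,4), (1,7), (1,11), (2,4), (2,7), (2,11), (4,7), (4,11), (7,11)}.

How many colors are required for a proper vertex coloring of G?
χ(G) = 6

Clique number ω(G) = 6 (lower bound: χ ≥ ω).
The clique on [0, 1, 2, 4, 7, 11] has size 6, forcing χ ≥ 6, and the coloring below uses 6 colors, so χ(G) = 6.
A valid 6-coloring: color 1: [4]; color 2: [0]; color 3: [11]; color 4: [2]; color 5: [7]; color 6: [1].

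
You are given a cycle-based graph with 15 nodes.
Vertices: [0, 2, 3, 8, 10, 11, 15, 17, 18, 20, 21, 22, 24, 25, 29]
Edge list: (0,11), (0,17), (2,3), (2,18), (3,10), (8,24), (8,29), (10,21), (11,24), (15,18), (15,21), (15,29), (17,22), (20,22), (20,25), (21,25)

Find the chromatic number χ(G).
Clique number ω(G) = 2 (lower bound: χ ≥ ω).
Odd cycle [29, 8, 24, 11, 0, 17, 22, 20, 25, 21, 15] needs 3 colors (χ ≥ 3).
The coloring below uses 3 colors, so χ(G) = 3.
A valid 3-coloring: color 1: [2, 8, 10, 11, 15, 17, 20]; color 2: [0, 3, 18, 21, 22, 24, 29]; color 3: [25].

χ(G) = 3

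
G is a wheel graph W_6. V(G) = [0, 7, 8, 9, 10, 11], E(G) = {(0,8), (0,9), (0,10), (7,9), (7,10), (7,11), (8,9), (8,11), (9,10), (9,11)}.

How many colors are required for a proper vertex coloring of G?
χ(G) = 4

Clique number ω(G) = 3 (lower bound: χ ≥ ω).
Odd cycle [7, 11, 8, 0, 10] needs 3 colors (χ ≥ 3).
Vertex 9 is adjacent to every vertex of [0, 7, 8, 10, 11], which already need 3 colors among themselves, so 9 needs a new color (χ ≥ 4).
The coloring below uses 4 colors, so χ(G) = 4.
A valid 4-coloring: color 1: [9]; color 2: [0, 7]; color 3: [10, 11]; color 4: [8].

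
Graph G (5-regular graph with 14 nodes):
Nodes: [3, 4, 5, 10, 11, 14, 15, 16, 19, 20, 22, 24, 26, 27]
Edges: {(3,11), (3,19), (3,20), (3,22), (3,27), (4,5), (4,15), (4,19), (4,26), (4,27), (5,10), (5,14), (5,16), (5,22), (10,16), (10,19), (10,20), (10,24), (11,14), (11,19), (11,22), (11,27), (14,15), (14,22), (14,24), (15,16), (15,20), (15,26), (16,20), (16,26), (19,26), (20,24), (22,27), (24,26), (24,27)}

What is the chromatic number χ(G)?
χ(G) = 4

Clique number ω(G) = 4 (lower bound: χ ≥ ω).
The clique on [3, 11, 22, 27] has size 4, forcing χ ≥ 4, and the coloring below uses 4 colors, so χ(G) = 4.
A valid 4-coloring: color 1: [4, 16, 22, 24]; color 2: [3, 10, 14, 26]; color 3: [5, 19, 20, 27]; color 4: [11, 15].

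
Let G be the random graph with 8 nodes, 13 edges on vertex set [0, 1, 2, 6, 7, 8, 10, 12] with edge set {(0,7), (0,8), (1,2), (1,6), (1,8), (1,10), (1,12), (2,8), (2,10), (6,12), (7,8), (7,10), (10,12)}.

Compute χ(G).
Clique number ω(G) = 3 (lower bound: χ ≥ ω).
The clique on [0, 7, 8] has size 3, forcing χ ≥ 3, and the coloring below uses 3 colors, so χ(G) = 3.
A valid 3-coloring: color 1: [1, 7]; color 2: [6, 8, 10]; color 3: [0, 2, 12].

χ(G) = 3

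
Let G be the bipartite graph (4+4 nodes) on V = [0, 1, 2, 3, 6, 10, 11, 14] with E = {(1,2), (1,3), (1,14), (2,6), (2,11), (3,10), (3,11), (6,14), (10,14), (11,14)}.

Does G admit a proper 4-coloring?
A valid 4-coloring: color 1: [0, 2, 3, 14]; color 2: [1, 6, 10, 11].
(χ(G) = 2 ≤ 4.)

Yes, G is 4-colorable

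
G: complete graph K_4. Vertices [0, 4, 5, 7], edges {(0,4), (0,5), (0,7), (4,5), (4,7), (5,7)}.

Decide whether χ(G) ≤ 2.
The clique on vertices [0, 4, 5, 7] has size 4 > 2, so it alone needs 4 colors.

No, G is not 2-colorable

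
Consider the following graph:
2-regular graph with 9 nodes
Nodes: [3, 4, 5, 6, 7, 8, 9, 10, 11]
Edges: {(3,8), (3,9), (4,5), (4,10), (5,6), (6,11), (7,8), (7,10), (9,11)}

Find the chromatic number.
χ(G) = 3

Clique number ω(G) = 2 (lower bound: χ ≥ ω).
Odd cycle [6, 11, 9, 3, 8, 7, 10, 4, 5] needs 3 colors (χ ≥ 3).
The coloring below uses 3 colors, so χ(G) = 3.
A valid 3-coloring: color 1: [4, 6, 7, 9]; color 2: [5, 8, 10, 11]; color 3: [3].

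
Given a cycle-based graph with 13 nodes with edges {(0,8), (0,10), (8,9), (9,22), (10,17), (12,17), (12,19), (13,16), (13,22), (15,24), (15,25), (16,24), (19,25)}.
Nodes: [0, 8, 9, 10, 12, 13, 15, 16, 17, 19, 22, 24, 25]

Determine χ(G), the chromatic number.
χ(G) = 3

Clique number ω(G) = 2 (lower bound: χ ≥ ω).
Odd cycle [13, 22, 9, 8, 0, 10, 17, 12, 19, 25, 15, 24, 16] needs 3 colors (χ ≥ 3).
The coloring below uses 3 colors, so χ(G) = 3.
A valid 3-coloring: color 1: [0, 9, 13, 17, 19, 24]; color 2: [8, 10, 12, 16, 22, 25]; color 3: [15].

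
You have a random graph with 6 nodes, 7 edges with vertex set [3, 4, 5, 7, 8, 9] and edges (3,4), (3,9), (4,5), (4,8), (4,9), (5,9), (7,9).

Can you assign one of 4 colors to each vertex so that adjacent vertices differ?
Yes, G is 4-colorable

A valid 4-coloring: color 1: [4, 7]; color 2: [8, 9]; color 3: [3, 5].
(χ(G) = 3 ≤ 4.)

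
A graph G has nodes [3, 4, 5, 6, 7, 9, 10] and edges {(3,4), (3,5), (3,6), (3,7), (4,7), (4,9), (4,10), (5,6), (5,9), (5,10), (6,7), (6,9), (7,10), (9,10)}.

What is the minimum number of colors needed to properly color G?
Clique number ω(G) = 3 (lower bound: χ ≥ ω).
Suppose a proper 3-coloring c exists. The clique [3, 4, 7] takes 3 distinct colors; by symmetry let c(3) = 1, c(4) = 2, c(7) = 3.
- Vertex 6: neighbors [3, 7] already have colors [1, 3] ⇒ c(6) = 2.
- Vertex 5: neighbors [3, 6] already have colors [1, 2] ⇒ c(5) = 3.
- Vertex 9: neighbors [4, 5] already have colors [2, 3] ⇒ c(9) = 1.
- Vertex 10: neighbors [9, 4, 5] already have colors [1, 2, 3] — all 3 colors blocked. Contradiction.
The forced assignments end in a contradiction, so G has no proper 3-coloring (χ ≥ 4).
The coloring below uses 4 colors, so χ(G) = 4.
A valid 4-coloring: color 1: [3, 9]; color 2: [6, 10]; color 3: [5, 7]; color 4: [4].

χ(G) = 4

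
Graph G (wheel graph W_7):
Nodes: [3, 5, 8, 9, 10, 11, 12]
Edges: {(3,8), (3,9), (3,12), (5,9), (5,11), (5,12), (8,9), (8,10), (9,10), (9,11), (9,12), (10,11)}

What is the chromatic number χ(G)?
Clique number ω(G) = 3 (lower bound: χ ≥ ω).
The clique on [9, 10, 11] has size 3, forcing χ ≥ 3, and the coloring below uses 3 colors, so χ(G) = 3.
A valid 3-coloring: color 1: [9]; color 2: [8, 11, 12]; color 3: [3, 5, 10].

χ(G) = 3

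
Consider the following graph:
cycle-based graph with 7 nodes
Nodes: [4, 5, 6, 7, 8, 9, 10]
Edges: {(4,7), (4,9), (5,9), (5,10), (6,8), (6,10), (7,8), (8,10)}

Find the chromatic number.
χ(G) = 3

Clique number ω(G) = 3 (lower bound: χ ≥ ω).
The clique on [6, 8, 10] has size 3, forcing χ ≥ 3, and the coloring below uses 3 colors, so χ(G) = 3.
A valid 3-coloring: color 1: [4, 5, 8]; color 2: [7, 9, 10]; color 3: [6].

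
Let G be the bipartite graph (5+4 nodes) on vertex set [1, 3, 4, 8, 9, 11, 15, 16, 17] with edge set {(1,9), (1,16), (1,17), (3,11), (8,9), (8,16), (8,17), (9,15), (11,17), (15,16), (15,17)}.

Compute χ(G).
χ(G) = 2

Clique number ω(G) = 2 (lower bound: χ ≥ ω).
The graph is bipartite (no odd cycle), so 2 colors suffice: χ(G) = 2.
A valid 2-coloring: color 1: [3, 4, 9, 16, 17]; color 2: [1, 8, 11, 15].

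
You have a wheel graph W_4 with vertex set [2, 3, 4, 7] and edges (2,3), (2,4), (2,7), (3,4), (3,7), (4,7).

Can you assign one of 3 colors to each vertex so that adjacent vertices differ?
No, G is not 3-colorable

The clique on vertices [2, 3, 4, 7] has size 4 > 3, so it alone needs 4 colors.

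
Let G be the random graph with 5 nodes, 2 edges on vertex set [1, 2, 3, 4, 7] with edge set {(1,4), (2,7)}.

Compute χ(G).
χ(G) = 2

Clique number ω(G) = 2 (lower bound: χ ≥ ω).
The graph is bipartite (no odd cycle), so 2 colors suffice: χ(G) = 2.
A valid 2-coloring: color 1: [1, 3, 7]; color 2: [2, 4].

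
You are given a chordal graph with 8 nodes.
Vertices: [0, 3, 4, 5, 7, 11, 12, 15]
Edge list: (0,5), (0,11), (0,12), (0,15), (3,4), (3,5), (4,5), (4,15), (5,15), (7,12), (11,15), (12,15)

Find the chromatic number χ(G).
χ(G) = 3

Clique number ω(G) = 3 (lower bound: χ ≥ ω).
The clique on [3, 4, 5] has size 3, forcing χ ≥ 3, and the coloring below uses 3 colors, so χ(G) = 3.
A valid 3-coloring: color 1: [3, 7, 15]; color 2: [5, 11, 12]; color 3: [0, 4].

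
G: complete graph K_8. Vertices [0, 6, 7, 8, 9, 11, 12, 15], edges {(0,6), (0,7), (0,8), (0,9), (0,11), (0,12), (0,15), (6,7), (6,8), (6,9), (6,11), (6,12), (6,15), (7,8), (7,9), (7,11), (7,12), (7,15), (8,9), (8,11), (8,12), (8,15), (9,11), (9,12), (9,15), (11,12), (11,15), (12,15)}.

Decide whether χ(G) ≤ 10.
A valid 10-coloring: color 1: [15]; color 2: [0]; color 3: [9]; color 4: [11]; color 5: [8]; color 6: [12]; color 7: [7]; color 8: [6].
(χ(G) = 8 ≤ 10.)

Yes, G is 10-colorable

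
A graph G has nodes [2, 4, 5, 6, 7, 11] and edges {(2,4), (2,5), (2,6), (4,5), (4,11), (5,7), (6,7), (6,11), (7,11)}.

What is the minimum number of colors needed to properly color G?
χ(G) = 3

Clique number ω(G) = 3 (lower bound: χ ≥ ω).
The clique on [2, 4, 5] has size 3, forcing χ ≥ 3, and the coloring below uses 3 colors, so χ(G) = 3.
A valid 3-coloring: color 1: [4, 7]; color 2: [5, 6]; color 3: [2, 11].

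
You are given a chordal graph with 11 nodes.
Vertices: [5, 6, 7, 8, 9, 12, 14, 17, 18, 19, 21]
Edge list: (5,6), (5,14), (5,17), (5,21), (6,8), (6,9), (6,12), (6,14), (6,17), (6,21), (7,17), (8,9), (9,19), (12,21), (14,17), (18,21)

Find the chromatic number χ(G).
Clique number ω(G) = 4 (lower bound: χ ≥ ω).
The clique on [5, 6, 14, 17] has size 4, forcing χ ≥ 4, and the coloring below uses 4 colors, so χ(G) = 4.
A valid 4-coloring: color 1: [6, 7, 18, 19]; color 2: [5, 9, 12]; color 3: [8, 17, 21]; color 4: [14].

χ(G) = 4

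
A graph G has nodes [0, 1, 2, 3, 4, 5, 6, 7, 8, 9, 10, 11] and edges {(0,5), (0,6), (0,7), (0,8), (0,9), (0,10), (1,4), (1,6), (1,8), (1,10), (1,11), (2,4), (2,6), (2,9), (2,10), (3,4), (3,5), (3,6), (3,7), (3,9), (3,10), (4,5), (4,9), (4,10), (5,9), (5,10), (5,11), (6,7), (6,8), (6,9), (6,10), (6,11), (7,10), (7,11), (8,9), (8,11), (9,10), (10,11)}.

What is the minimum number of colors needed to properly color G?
χ(G) = 5

Clique number ω(G) = 5 (lower bound: χ ≥ ω).
The clique on [3, 4, 5, 9, 10] has size 5, forcing χ ≥ 5, and the coloring below uses 5 colors, so χ(G) = 5.
A valid 5-coloring: color 1: [8, 10]; color 2: [4, 6]; color 3: [9, 11]; color 4: [0, 1, 2, 3]; color 5: [5, 7].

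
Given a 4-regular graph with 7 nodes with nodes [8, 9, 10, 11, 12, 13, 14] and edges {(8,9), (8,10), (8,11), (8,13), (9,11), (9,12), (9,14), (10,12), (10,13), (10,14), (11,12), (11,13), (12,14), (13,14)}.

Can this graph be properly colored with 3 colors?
Suppose a proper 3-coloring c exists. The clique [8, 9, 11] takes 3 distinct colors; by symmetry let c(8) = 1, c(9) = 2, c(11) = 3.
- Vertex 12: neighbors [9, 11] already have colors [2, 3] ⇒ c(12) = 1.
- Vertex 13: neighbors [8, 11] already have colors [1, 3] ⇒ c(13) = 2.
- Vertex 10: neighbors [8, 13] already have colors [1, 2] ⇒ c(10) = 3.
- Vertex 14: neighbors [12, 9, 10] already have colors [1, 2, 3] — all 3 colors blocked. Contradiction.
The forced assignments end in a contradiction, so G has no proper 3-coloring (χ ≥ 4).

No, G is not 3-colorable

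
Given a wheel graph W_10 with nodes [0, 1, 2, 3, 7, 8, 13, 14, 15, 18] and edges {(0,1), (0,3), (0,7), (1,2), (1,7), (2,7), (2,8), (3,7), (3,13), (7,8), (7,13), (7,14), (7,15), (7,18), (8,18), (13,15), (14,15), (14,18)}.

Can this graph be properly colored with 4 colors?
A valid 4-coloring: color 1: [7]; color 2: [0, 2, 15, 18]; color 3: [1, 3, 8, 14]; color 4: [13].
(χ(G) = 4 ≤ 4.)

Yes, G is 4-colorable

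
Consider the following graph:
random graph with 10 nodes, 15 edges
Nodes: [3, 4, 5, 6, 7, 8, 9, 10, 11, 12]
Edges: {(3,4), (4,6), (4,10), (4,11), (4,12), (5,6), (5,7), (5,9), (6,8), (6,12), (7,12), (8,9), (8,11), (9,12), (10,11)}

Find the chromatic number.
Clique number ω(G) = 3 (lower bound: χ ≥ ω).
The clique on [4, 10, 11] has size 3, forcing χ ≥ 3, and the coloring below uses 3 colors, so χ(G) = 3.
A valid 3-coloring: color 1: [4, 7, 8]; color 2: [3, 5, 11, 12]; color 3: [6, 9, 10].

χ(G) = 3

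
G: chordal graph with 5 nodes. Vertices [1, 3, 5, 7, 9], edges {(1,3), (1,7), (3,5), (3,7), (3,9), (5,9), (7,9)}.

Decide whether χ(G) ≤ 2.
No, G is not 2-colorable

The clique on vertices [1, 3, 7] has size 3 > 2, so it alone needs 3 colors.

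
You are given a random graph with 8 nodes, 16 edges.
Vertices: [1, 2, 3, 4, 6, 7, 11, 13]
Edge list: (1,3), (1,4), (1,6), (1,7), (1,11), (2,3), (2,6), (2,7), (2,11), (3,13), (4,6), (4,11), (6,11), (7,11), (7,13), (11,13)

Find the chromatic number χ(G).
Clique number ω(G) = 4 (lower bound: χ ≥ ω).
The clique on [1, 4, 6, 11] has size 4, forcing χ ≥ 4, and the coloring below uses 4 colors, so χ(G) = 4.
A valid 4-coloring: color 1: [3, 11]; color 2: [1, 2, 13]; color 3: [4, 7]; color 4: [6].

χ(G) = 4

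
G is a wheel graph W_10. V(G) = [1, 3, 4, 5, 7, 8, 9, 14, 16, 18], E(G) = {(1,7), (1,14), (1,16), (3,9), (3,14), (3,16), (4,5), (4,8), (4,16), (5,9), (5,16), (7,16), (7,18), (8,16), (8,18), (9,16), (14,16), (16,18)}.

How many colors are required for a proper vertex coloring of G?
Clique number ω(G) = 3 (lower bound: χ ≥ ω).
Odd cycle [3, 14, 1, 7, 18, 8, 4, 5, 9] needs 3 colors (χ ≥ 3).
Vertex 16 is adjacent to every vertex of [1, 3, 4, 5, 7, 8, 9, 14, 18], which already need 3 colors among themselves, so 16 needs a new color (χ ≥ 4).
The coloring below uses 4 colors, so χ(G) = 4.
A valid 4-coloring: color 1: [16]; color 2: [1, 3, 5, 18]; color 3: [7, 8, 9, 14]; color 4: [4].

χ(G) = 4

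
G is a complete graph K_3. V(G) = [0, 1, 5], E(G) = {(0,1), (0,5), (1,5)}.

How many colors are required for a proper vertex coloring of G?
Clique number ω(G) = 3 (lower bound: χ ≥ ω).
The clique on [0, 1, 5] has size 3, forcing χ ≥ 3, and the coloring below uses 3 colors, so χ(G) = 3.
A valid 3-coloring: color 1: [0]; color 2: [5]; color 3: [1].

χ(G) = 3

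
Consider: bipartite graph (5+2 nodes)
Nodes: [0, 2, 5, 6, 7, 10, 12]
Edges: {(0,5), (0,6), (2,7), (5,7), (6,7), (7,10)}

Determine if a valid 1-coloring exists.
No, G is not 1-colorable

Edge (0,5) forces its endpoints to differ, so 1 color is not enough.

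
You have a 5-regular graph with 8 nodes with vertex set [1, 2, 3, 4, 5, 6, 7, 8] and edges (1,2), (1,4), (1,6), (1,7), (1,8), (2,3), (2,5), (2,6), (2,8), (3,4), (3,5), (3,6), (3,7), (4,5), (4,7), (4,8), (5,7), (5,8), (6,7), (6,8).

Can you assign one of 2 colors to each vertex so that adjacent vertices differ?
No, G is not 2-colorable

The clique on vertices [1, 2, 6, 8] has size 4 > 2, so it alone needs 4 colors.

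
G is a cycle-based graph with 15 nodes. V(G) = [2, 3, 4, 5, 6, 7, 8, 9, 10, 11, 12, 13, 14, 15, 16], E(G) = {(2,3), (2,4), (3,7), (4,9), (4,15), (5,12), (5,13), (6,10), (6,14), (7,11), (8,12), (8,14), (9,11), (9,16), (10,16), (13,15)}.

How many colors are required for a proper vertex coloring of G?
χ(G) = 3

Clique number ω(G) = 2 (lower bound: χ ≥ ω).
Odd cycle [13, 15, 4, 9, 16, 10, 6, 14, 8, 12, 5] needs 3 colors (χ ≥ 3).
The coloring below uses 3 colors, so χ(G) = 3.
A valid 3-coloring: color 1: [3, 4, 6, 11, 12, 13, 16]; color 2: [2, 5, 7, 9, 10, 14, 15]; color 3: [8].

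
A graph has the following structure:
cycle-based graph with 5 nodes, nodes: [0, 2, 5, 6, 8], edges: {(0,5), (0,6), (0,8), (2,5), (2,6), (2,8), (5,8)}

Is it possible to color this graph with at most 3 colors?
A valid 3-coloring: color 1: [6, 8]; color 2: [5]; color 3: [0, 2].
(χ(G) = 3 ≤ 3.)

Yes, G is 3-colorable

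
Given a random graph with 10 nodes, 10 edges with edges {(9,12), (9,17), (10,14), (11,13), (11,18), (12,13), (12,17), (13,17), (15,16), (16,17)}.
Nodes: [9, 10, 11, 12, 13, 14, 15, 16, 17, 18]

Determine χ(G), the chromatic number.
χ(G) = 3

Clique number ω(G) = 3 (lower bound: χ ≥ ω).
The clique on [9, 12, 17] has size 3, forcing χ ≥ 3, and the coloring below uses 3 colors, so χ(G) = 3.
A valid 3-coloring: color 1: [11, 14, 15, 17]; color 2: [10, 12, 16, 18]; color 3: [9, 13].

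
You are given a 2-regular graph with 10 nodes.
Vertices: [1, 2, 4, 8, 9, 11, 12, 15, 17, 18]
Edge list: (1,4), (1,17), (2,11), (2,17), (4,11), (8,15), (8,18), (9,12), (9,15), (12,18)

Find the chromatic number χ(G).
Clique number ω(G) = 2 (lower bound: χ ≥ ω).
Odd cycle [8, 18, 12, 9, 15] needs 3 colors (χ ≥ 3).
The coloring below uses 3 colors, so χ(G) = 3.
A valid 3-coloring: color 1: [2, 4, 9, 18]; color 2: [1, 11, 12, 15]; color 3: [8, 17].

χ(G) = 3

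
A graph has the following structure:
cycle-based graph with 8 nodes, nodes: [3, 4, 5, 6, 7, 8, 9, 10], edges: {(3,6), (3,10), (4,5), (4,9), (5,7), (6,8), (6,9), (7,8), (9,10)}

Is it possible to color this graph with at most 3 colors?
A valid 3-coloring: color 1: [3, 5, 8, 9]; color 2: [4, 6, 7, 10].
(χ(G) = 2 ≤ 3.)

Yes, G is 3-colorable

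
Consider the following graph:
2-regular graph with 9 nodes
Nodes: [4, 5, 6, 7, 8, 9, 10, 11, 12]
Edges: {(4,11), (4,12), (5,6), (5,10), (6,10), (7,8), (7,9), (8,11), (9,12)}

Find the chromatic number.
Clique number ω(G) = 3 (lower bound: χ ≥ ω).
The clique on [5, 6, 10] has size 3, forcing χ ≥ 3, and the coloring below uses 3 colors, so χ(G) = 3.
A valid 3-coloring: color 1: [4, 8, 9, 10]; color 2: [6, 7, 11, 12]; color 3: [5].

χ(G) = 3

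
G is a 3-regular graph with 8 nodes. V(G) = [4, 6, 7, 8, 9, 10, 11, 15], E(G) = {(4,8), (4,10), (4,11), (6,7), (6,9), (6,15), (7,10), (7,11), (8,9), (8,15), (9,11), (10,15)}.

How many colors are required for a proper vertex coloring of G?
χ(G) = 2

Clique number ω(G) = 2 (lower bound: χ ≥ ω).
The graph is bipartite (no odd cycle), so 2 colors suffice: χ(G) = 2.
A valid 2-coloring: color 1: [4, 7, 9, 15]; color 2: [6, 8, 10, 11].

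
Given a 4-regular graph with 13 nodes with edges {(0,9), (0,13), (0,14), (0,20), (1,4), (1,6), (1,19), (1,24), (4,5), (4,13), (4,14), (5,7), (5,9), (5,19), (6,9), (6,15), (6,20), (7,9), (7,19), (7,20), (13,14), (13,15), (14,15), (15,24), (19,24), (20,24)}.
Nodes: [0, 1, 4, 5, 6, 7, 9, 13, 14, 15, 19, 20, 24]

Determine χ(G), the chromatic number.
χ(G) = 4

Clique number ω(G) = 3 (lower bound: χ ≥ ω).
Suppose a proper 3-coloring c exists. The clique [0, 13, 14] takes 3 distinct colors; by symmetry let c(0) = 1, c(13) = 2, c(14) = 3.
- Vertex 4: neighbors [13, 14] already have colors [2, 3] ⇒ c(4) = 1.
- Vertex 15: neighbors [13, 14] already have colors [2, 3] ⇒ c(15) = 1.
- Vertex 1: neighbors [4] already have colors [1]; try each remaining color.
- Case c(1) = 2:
  - Vertex 6: neighbors [15, 1] already have colors [1, 2] ⇒ c(6) = 3.
  - Vertex 9: neighbors [0, 6] already have colors [1, 3] ⇒ c(9) = 2.
  - Vertex 5: neighbors [4, 9] already have colors [1, 2] ⇒ c(5) = 3.
  - Vertex 7: neighbors [9, 5] already have colors [2, 3] ⇒ c(7) = 1.
  - Vertex 19: neighbors [7, 1, 5] already have colors [1, 2, 3] — all 3 colors blocked. Contradiction.
- Case c(1) = 3:
  - Vertex 6: neighbors [15, 1] already have colors [1, 3] ⇒ c(6) = 2.
  - Vertex 9: neighbors [0, 6] already have colors [1, 2] ⇒ c(9) = 3.
  - Vertex 5: neighbors [4, 9] already have colors [1, 3] ⇒ c(5) = 2.
  - Vertex 7: neighbors [5, 9] already have colors [2, 3] ⇒ c(7) = 1.
  - Vertex 19: neighbors [7, 5, 1] already have colors [1, 2, 3] — all 3 colors blocked. Contradiction.
Every case ends in a contradiction, so G has no proper 3-coloring (χ ≥ 4).
The coloring below uses 4 colors, so χ(G) = 4.
A valid 4-coloring: color 1: [5, 6, 14, 24]; color 2: [9, 13, 19, 20]; color 3: [0, 4, 7, 15]; color 4: [1].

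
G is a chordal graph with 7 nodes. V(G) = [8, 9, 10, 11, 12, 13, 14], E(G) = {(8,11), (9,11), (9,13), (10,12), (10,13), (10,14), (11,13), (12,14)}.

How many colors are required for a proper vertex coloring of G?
Clique number ω(G) = 3 (lower bound: χ ≥ ω).
The clique on [9, 11, 13] has size 3, forcing χ ≥ 3, and the coloring below uses 3 colors, so χ(G) = 3.
A valid 3-coloring: color 1: [8, 13, 14]; color 2: [10, 11]; color 3: [9, 12].

χ(G) = 3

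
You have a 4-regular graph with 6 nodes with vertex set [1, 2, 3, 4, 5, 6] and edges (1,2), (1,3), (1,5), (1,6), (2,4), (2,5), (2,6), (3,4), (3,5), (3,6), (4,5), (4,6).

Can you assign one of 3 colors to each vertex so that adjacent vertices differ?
A valid 3-coloring: color 1: [2, 3]; color 2: [5, 6]; color 3: [1, 4].
(χ(G) = 3 ≤ 3.)

Yes, G is 3-colorable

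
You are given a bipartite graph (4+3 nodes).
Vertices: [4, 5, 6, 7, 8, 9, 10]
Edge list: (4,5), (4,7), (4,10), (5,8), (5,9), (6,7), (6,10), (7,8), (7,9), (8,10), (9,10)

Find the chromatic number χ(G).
χ(G) = 2

Clique number ω(G) = 2 (lower bound: χ ≥ ω).
The graph is bipartite (no odd cycle), so 2 colors suffice: χ(G) = 2.
A valid 2-coloring: color 1: [5, 7, 10]; color 2: [4, 6, 8, 9].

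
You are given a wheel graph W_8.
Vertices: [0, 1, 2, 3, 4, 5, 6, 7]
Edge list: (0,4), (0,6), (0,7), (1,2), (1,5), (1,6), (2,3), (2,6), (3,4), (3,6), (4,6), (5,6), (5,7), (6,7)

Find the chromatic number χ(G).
χ(G) = 4

Clique number ω(G) = 3 (lower bound: χ ≥ ω).
Odd cycle [0, 7, 5, 1, 2, 3, 4] needs 3 colors (χ ≥ 3).
Vertex 6 is adjacent to every vertex of [0, 1, 2, 3, 4, 5, 7], which already need 3 colors among themselves, so 6 needs a new color (χ ≥ 4).
The coloring below uses 4 colors, so χ(G) = 4.
A valid 4-coloring: color 1: [6]; color 2: [0, 3, 5]; color 3: [1, 4, 7]; color 4: [2].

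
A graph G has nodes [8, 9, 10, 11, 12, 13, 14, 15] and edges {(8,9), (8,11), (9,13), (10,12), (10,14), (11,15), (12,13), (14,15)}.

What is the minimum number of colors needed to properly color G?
Clique number ω(G) = 2 (lower bound: χ ≥ ω).
The graph is bipartite (no odd cycle), so 2 colors suffice: χ(G) = 2.
A valid 2-coloring: color 1: [9, 11, 12, 14]; color 2: [8, 10, 13, 15].

χ(G) = 2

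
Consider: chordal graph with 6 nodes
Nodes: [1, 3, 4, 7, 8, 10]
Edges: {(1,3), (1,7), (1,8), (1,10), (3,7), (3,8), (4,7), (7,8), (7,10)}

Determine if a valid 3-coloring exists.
The clique on vertices [1, 3, 7, 8] has size 4 > 3, so it alone needs 4 colors.

No, G is not 3-colorable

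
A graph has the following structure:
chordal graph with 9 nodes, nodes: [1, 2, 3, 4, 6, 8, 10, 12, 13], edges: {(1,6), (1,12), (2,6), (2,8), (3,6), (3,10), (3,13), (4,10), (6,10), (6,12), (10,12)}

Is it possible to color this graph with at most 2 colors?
The clique on vertices [1, 6, 12] has size 3 > 2, so it alone needs 3 colors.

No, G is not 2-colorable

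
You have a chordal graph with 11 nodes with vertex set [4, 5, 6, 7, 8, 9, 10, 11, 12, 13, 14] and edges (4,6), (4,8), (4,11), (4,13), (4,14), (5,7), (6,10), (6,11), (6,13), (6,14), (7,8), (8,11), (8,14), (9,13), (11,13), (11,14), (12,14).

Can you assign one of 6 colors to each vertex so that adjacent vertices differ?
Yes, G is 6-colorable

A valid 6-coloring: color 1: [7, 9, 10, 11, 12]; color 2: [5, 13, 14]; color 3: [4]; color 4: [6, 8].
(χ(G) = 4 ≤ 6.)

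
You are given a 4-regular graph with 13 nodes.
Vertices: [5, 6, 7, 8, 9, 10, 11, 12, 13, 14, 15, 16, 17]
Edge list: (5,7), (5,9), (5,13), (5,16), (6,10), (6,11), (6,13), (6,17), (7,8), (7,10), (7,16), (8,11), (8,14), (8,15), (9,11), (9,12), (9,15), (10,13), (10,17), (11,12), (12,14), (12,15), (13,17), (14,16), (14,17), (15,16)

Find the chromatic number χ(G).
χ(G) = 4

Clique number ω(G) = 4 (lower bound: χ ≥ ω).
The clique on [6, 10, 13, 17] has size 4, forcing χ ≥ 4, and the coloring below uses 4 colors, so χ(G) = 4.
A valid 4-coloring: color 1: [5, 8, 12, 17]; color 2: [7, 11, 13, 14, 15]; color 3: [9, 10, 16]; color 4: [6].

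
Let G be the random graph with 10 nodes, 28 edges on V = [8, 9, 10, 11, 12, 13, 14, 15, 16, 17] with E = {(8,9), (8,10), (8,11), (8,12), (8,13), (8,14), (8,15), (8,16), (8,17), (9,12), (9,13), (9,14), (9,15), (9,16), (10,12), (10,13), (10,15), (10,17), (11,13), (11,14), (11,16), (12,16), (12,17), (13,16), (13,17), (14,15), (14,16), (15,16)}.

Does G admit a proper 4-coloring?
The clique on vertices [8, 9, 14, 15, 16] has size 5 > 4, so it alone needs 5 colors.

No, G is not 4-colorable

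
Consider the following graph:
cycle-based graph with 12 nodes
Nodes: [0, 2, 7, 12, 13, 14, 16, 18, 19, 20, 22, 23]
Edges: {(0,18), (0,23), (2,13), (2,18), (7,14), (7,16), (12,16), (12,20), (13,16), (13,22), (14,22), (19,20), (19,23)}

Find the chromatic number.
χ(G) = 3

Clique number ω(G) = 2 (lower bound: χ ≥ ω).
Odd cycle [7, 14, 22, 13, 16] needs 3 colors (χ ≥ 3).
The coloring below uses 3 colors, so χ(G) = 3.
A valid 3-coloring: color 1: [0, 2, 14, 16, 20]; color 2: [7, 12, 13, 18, 23]; color 3: [19, 22].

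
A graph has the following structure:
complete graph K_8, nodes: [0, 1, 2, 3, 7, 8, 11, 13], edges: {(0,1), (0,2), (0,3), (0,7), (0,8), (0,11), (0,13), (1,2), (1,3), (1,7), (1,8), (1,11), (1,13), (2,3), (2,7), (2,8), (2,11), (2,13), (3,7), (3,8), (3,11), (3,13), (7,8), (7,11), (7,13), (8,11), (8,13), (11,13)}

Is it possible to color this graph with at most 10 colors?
A valid 10-coloring: color 1: [7]; color 2: [2]; color 3: [0]; color 4: [3]; color 5: [1]; color 6: [11]; color 7: [13]; color 8: [8].
(χ(G) = 8 ≤ 10.)

Yes, G is 10-colorable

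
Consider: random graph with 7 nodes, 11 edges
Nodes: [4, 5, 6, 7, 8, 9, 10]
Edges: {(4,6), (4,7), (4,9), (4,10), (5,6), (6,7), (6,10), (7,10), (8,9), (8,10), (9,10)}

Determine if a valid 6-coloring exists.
A valid 6-coloring: color 1: [5, 10]; color 2: [6, 9]; color 3: [4, 8]; color 4: [7].
(χ(G) = 4 ≤ 6.)

Yes, G is 6-colorable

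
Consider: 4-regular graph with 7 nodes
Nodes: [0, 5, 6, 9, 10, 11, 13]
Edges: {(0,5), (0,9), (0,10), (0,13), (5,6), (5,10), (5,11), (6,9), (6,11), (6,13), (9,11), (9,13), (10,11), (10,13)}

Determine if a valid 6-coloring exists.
Yes, G is 6-colorable

A valid 6-coloring: color 1: [11, 13]; color 2: [0, 6]; color 3: [9, 10]; color 4: [5].
(χ(G) = 4 ≤ 6.)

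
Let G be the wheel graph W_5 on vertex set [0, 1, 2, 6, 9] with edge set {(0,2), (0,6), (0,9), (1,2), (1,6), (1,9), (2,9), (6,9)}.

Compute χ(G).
χ(G) = 3

Clique number ω(G) = 3 (lower bound: χ ≥ ω).
The clique on [0, 2, 9] has size 3, forcing χ ≥ 3, and the coloring below uses 3 colors, so χ(G) = 3.
A valid 3-coloring: color 1: [9]; color 2: [0, 1]; color 3: [2, 6].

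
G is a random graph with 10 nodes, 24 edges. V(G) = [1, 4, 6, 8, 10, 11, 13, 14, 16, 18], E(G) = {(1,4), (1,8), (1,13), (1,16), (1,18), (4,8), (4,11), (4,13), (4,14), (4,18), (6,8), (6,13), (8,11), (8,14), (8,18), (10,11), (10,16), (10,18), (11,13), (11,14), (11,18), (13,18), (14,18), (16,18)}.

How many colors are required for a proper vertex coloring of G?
χ(G) = 5

Clique number ω(G) = 5 (lower bound: χ ≥ ω).
The clique on [4, 8, 11, 14, 18] has size 5, forcing χ ≥ 5, and the coloring below uses 5 colors, so χ(G) = 5.
A valid 5-coloring: color 1: [6, 18]; color 2: [4, 10]; color 3: [8, 13, 16]; color 4: [1, 11]; color 5: [14].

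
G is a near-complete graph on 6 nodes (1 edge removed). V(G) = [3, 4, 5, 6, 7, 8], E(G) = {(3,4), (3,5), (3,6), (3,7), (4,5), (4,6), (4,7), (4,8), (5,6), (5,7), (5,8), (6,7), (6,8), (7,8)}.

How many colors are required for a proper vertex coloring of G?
χ(G) = 5

Clique number ω(G) = 5 (lower bound: χ ≥ ω).
The clique on [4, 5, 6, 7, 8] has size 5, forcing χ ≥ 5, and the coloring below uses 5 colors, so χ(G) = 5.
A valid 5-coloring: color 1: [5]; color 2: [4]; color 3: [6]; color 4: [7]; color 5: [3, 8].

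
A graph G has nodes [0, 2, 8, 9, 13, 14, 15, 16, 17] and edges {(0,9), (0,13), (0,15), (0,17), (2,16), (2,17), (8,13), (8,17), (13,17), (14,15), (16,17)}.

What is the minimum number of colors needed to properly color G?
χ(G) = 3

Clique number ω(G) = 3 (lower bound: χ ≥ ω).
The clique on [2, 16, 17] has size 3, forcing χ ≥ 3, and the coloring below uses 3 colors, so χ(G) = 3.
A valid 3-coloring: color 1: [9, 15, 17]; color 2: [0, 2, 8, 14]; color 3: [13, 16].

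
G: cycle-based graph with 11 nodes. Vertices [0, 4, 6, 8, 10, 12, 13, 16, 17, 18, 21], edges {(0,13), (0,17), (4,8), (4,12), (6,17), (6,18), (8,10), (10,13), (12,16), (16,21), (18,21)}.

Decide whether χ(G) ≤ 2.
Odd cycle [17, 0, 13, 10, 8, 4, 12, 16, 21, 18, 6] needs 3 colors (χ ≥ 3).
Hence χ(G) ≥ 3 > 2, so no proper 2-coloring exists.

No, G is not 2-colorable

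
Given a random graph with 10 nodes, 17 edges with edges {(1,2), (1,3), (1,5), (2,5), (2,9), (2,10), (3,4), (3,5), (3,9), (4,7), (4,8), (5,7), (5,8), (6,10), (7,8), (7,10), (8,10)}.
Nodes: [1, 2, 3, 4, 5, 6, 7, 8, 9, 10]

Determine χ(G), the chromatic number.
Clique number ω(G) = 3 (lower bound: χ ≥ ω).
The clique on [4, 7, 8] has size 3, forcing χ ≥ 3, and the coloring below uses 3 colors, so χ(G) = 3.
A valid 3-coloring: color 1: [4, 5, 9, 10]; color 2: [2, 3, 6, 7]; color 3: [1, 8].

χ(G) = 3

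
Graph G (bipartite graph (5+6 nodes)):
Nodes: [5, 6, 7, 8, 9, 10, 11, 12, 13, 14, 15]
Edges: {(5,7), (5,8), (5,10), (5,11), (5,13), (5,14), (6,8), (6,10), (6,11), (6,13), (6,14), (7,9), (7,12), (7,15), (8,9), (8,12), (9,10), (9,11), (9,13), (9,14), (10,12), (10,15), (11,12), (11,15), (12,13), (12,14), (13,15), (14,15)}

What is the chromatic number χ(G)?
Clique number ω(G) = 2 (lower bound: χ ≥ ω).
The graph is bipartite (no odd cycle), so 2 colors suffice: χ(G) = 2.
A valid 2-coloring: color 1: [5, 6, 9, 12, 15]; color 2: [7, 8, 10, 11, 13, 14].

χ(G) = 2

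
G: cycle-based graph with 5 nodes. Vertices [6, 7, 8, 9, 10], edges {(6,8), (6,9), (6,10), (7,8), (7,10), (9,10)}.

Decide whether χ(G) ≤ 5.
A valid 5-coloring: color 1: [6, 7]; color 2: [8, 10]; color 3: [9].
(χ(G) = 3 ≤ 5.)

Yes, G is 5-colorable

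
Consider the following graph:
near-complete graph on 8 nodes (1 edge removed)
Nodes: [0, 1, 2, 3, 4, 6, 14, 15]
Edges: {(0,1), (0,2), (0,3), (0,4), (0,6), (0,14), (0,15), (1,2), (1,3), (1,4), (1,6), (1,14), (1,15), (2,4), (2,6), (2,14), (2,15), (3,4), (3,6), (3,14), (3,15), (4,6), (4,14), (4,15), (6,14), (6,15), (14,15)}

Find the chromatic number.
χ(G) = 7

Clique number ω(G) = 7 (lower bound: χ ≥ ω).
The clique on [0, 1, 2, 4, 6, 14, 15] has size 7, forcing χ ≥ 7, and the coloring below uses 7 colors, so χ(G) = 7.
A valid 7-coloring: color 1: [14]; color 2: [1]; color 3: [0]; color 4: [4]; color 5: [15]; color 6: [6]; color 7: [2, 3].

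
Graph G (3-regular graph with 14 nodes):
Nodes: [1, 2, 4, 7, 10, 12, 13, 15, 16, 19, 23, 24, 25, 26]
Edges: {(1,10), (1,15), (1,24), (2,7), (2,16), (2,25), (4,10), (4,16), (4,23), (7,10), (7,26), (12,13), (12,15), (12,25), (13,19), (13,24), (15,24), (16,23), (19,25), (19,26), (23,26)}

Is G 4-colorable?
A valid 4-coloring: color 1: [2, 10, 13, 15, 23]; color 2: [1, 4, 25, 26]; color 3: [7, 12, 16, 19, 24].
(χ(G) = 3 ≤ 4.)

Yes, G is 4-colorable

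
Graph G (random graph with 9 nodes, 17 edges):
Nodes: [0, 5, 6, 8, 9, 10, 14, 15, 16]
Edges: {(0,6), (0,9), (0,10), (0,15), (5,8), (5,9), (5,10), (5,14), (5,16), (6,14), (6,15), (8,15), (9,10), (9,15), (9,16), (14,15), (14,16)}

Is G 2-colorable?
No, G is not 2-colorable

The clique on vertices [0, 9, 10] has size 3 > 2, so it alone needs 3 colors.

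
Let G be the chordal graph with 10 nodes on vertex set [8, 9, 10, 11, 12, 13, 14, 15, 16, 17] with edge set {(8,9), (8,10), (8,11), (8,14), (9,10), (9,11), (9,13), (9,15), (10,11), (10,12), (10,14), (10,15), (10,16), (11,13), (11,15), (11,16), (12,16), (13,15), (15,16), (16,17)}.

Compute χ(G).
Clique number ω(G) = 4 (lower bound: χ ≥ ω).
The clique on [10, 11, 15, 16] has size 4, forcing χ ≥ 4, and the coloring below uses 4 colors, so χ(G) = 4.
A valid 4-coloring: color 1: [10, 13, 17]; color 2: [11, 12, 14]; color 3: [8, 15]; color 4: [9, 16].

χ(G) = 4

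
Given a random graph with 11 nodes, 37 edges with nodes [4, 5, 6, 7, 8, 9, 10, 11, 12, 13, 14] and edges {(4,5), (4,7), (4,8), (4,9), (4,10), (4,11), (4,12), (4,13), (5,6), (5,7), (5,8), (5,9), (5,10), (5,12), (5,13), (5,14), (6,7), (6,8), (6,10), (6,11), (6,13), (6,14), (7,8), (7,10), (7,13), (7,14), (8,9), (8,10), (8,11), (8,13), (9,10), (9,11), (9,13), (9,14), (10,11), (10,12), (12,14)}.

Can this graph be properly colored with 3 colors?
The clique on vertices [4, 8, 9, 10, 11] has size 5 > 3, so it alone needs 5 colors.

No, G is not 3-colorable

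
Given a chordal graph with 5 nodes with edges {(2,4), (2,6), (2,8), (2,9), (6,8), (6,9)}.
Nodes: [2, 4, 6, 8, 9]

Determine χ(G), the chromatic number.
χ(G) = 3

Clique number ω(G) = 3 (lower bound: χ ≥ ω).
The clique on [2, 6, 8] has size 3, forcing χ ≥ 3, and the coloring below uses 3 colors, so χ(G) = 3.
A valid 3-coloring: color 1: [2]; color 2: [4, 6]; color 3: [8, 9].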